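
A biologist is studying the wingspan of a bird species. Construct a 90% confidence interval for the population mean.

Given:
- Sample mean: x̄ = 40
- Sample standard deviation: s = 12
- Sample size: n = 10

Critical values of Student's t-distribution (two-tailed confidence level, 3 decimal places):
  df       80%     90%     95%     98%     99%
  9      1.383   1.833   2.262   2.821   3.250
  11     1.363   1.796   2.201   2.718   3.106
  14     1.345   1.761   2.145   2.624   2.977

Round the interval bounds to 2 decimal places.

The population standard deviation σ is unknown (only the sample standard deviation s is given), so use a t-interval with df = n - 1 = 10 - 1 = 9.

For 90% confidence with df = 9, t* = 1.833 (from t-table)

Standard error: SE = s/√n = 12/√10 = 3.794733

Margin of error: E = t* × SE = 1.833 × 3.794733 = 6.9557

T-interval: x̄ ± E = 40 ± 6.9557 = (33.0443, 46.9557)

Rounded to 2 decimal places:

(33.04, 46.96)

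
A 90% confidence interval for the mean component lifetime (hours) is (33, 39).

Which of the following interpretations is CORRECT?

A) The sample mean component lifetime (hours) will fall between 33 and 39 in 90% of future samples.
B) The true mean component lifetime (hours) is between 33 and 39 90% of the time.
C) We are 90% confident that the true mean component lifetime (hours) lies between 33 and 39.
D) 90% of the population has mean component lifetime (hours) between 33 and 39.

A confidence interval represents our confidence in the procedure, not a probability statement about the parameter.

Key concept: If we repeated this sampling process many times and computed a 90% CI each time, about 90% of those intervals would contain the true population parameter.

For this specific interval (33, 39):
- Midpoint (point estimate): 36
- Margin of error: 3

The correct interpretation is the one stating confidence that the true parameter lies in the interval — option C.

C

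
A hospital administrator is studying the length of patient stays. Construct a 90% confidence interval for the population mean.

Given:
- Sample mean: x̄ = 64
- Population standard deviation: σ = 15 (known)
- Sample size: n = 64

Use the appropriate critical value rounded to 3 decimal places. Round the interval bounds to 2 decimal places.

The population standard deviation σ is known, so use a z-interval (standard normal critical value).

For 90% confidence, z* = 1.645 (from standard normal table)

Standard error: SE = σ/√n = 15/√64 = 1.875000

Margin of error: E = z* × SE = 1.645 × 1.875000 = 3.0844

Z-interval: x̄ ± E = 64 ± 3.0844 = (60.9156, 67.0844)

Rounded to 2 decimal places:

(60.92, 67.08)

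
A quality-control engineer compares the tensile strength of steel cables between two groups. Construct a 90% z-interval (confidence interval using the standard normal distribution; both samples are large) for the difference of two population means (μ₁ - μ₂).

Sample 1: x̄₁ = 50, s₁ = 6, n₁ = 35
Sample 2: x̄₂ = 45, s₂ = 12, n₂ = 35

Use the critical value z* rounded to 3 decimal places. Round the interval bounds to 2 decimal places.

Both samples are large (n₁ = 35 ≥ 30, n₂ = 35 ≥ 30), so a z-interval for the difference of means applies.

Point estimate: x̄₁ - x̄₂ = 50 - 45 = 5

Standard error: SE = √(s₁²/n₁ + s₂²/n₂)
= √(6²/35 + 12²/35)
= √(1.028571 + 4.114286)
= 2.267787

For 90% confidence, z* = 1.645 (from standard normal table)
Margin of error: E = z* × SE = 1.645 × 2.267787 = 3.7305

Z-interval: (x̄₁ - x̄₂) ± E = 5 ± 3.7305 = (1.2695, 8.7305)

Rounded to 2 decimal places:

(1.27, 8.73)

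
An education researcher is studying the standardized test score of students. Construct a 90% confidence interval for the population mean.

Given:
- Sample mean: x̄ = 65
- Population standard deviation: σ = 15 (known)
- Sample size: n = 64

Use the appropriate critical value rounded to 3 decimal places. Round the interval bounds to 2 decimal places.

The population standard deviation σ is known, so use a z-interval (standard normal critical value).

For 90% confidence, z* = 1.645 (from standard normal table)

Standard error: SE = σ/√n = 15/√64 = 1.875000

Margin of error: E = z* × SE = 1.645 × 1.875000 = 3.0844

Z-interval: x̄ ± E = 65 ± 3.0844 = (61.9156, 68.0844)

Rounded to 2 decimal places:

(61.92, 68.08)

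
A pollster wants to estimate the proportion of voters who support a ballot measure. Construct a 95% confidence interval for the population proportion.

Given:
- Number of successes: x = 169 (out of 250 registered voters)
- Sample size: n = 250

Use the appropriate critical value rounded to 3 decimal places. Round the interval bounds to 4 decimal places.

Sample proportion: p̂ = 169/250 = 0.676000

Check conditions for normal approximation:
  np̂ = 169 ≥ 10 ✓
  n(1-p̂) = 81 ≥ 10 ✓

The sample is large enough, so use a z-interval (normal approximation) for the proportion.

For 95% confidence, z* = 1.96 (from standard normal table)

Standard error: SE = √(p̂(1-p̂)/n) = √(0.676000×0.324000/250) = 0.02959892

Margin of error: E = z* × SE = 1.96 × 0.02959892 = 0.058014

Z-interval: p̂ ± E = 0.676000 ± 0.058014 = (0.617986, 0.734014)

Rounded to 4 decimal places:

(0.6180, 0.7340)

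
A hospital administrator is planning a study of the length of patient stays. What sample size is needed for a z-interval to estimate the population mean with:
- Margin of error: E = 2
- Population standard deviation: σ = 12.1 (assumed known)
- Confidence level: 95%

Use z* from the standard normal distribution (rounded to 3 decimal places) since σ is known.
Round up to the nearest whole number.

Using z* since population σ is known (z-interval formula).

For 95% confidence, z* = 1.96 (from standard normal table)

Sample size formula for z-interval: n = (z*σ/E)²

n = (1.96 × 12.1 / 2)²
  = (11.858000)²
  = 140.6122

Round up to the nearest whole number: n = 141

141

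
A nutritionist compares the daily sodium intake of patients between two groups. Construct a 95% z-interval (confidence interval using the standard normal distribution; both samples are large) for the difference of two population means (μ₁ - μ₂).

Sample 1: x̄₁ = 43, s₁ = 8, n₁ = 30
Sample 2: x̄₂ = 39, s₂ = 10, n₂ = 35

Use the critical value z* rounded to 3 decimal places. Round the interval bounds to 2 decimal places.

Both samples are large (n₁ = 30 ≥ 30, n₂ = 35 ≥ 30), so a z-interval for the difference of means applies.

Point estimate: x̄₁ - x̄₂ = 43 - 39 = 4

Standard error: SE = √(s₁²/n₁ + s₂²/n₂)
= √(8²/30 + 10²/35)
= √(2.133333 + 2.857143)
= 2.233937

For 95% confidence, z* = 1.96 (from standard normal table)
Margin of error: E = z* × SE = 1.96 × 2.233937 = 4.3785

Z-interval: (x̄₁ - x̄₂) ± E = 4 ± 4.3785 = (-0.3785, 8.3785)

Rounded to 2 decimal places:

(-0.38, 8.38)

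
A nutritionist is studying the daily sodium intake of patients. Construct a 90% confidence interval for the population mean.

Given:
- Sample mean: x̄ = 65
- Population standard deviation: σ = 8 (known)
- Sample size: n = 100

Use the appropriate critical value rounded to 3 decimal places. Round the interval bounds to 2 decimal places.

The population standard deviation σ is known, so use a z-interval (standard normal critical value).

For 90% confidence, z* = 1.645 (from standard normal table)

Standard error: SE = σ/√n = 8/√100 = 0.800000

Margin of error: E = z* × SE = 1.645 × 0.800000 = 1.3160

Z-interval: x̄ ± E = 65 ± 1.3160 = (63.6840, 66.3160)

Rounded to 2 decimal places:

(63.68, 66.32)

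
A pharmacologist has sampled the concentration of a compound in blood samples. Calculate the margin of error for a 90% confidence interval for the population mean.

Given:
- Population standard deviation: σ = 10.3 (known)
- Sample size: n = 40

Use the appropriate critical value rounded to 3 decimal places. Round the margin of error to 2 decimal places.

The population standard deviation σ is known, so use the z-interval margin of error formula.

For 90% confidence, z* = 1.645 (from standard normal table)

Margin of error formula for z-interval: E = z* × σ/√n

E = 1.645 × 10.3/√40
  = 1.645 × 1.628573
  = 2.6790

Rounded to 2 decimal places:

2.68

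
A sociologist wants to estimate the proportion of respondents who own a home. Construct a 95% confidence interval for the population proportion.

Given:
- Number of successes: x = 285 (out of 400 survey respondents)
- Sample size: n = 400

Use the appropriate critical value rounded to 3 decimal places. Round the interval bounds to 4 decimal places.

Sample proportion: p̂ = 285/400 = 0.712500

Check conditions for normal approximation:
  np̂ = 285 ≥ 10 ✓
  n(1-p̂) = 115 ≥ 10 ✓

The sample is large enough, so use a z-interval (normal approximation) for the proportion.

For 95% confidence, z* = 1.96 (from standard normal table)

Standard error: SE = √(p̂(1-p̂)/n) = √(0.712500×0.287500/400) = 0.02262983

Margin of error: E = z* × SE = 1.96 × 0.02262983 = 0.044354

Z-interval: p̂ ± E = 0.712500 ± 0.044354 = (0.668146, 0.756854)

Rounded to 4 decimal places:

(0.6681, 0.7569)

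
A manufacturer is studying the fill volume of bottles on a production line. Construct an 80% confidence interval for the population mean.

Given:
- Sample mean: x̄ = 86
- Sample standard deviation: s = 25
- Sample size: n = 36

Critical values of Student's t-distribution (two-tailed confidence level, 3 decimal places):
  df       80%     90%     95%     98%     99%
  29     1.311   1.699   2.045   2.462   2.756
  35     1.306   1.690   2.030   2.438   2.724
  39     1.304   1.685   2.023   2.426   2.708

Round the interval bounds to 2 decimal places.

The population standard deviation σ is unknown (only the sample standard deviation s is given), so use a t-interval with df = n - 1 = 36 - 1 = 35.

For 80% confidence with df = 35, t* = 1.306 (from t-table)

Standard error: SE = s/√n = 25/√36 = 4.166667

Margin of error: E = t* × SE = 1.306 × 4.166667 = 5.4417

T-interval: x̄ ± E = 86 ± 5.4417 = (80.5583, 91.4417)

Rounded to 2 decimal places:

(80.56, 91.44)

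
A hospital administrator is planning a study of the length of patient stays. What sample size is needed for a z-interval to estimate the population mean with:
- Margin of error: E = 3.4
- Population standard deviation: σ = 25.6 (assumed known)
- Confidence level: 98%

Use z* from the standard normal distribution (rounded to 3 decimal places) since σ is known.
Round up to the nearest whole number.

Using z* since population σ is known (z-interval formula).

For 98% confidence, z* = 2.326 (from standard normal table)

Sample size formula for z-interval: n = (z*σ/E)²

n = (2.326 × 25.6 / 3.4)²
  = (17.513412)²
  = 306.7196

Round up to the nearest whole number: n = 307

307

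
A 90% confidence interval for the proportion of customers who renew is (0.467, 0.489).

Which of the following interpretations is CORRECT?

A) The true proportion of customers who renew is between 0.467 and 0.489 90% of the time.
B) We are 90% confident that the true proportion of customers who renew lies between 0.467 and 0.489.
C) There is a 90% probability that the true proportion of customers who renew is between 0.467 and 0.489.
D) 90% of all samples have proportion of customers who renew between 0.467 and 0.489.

A confidence interval represents our confidence in the procedure, not a probability statement about the parameter.

Key concept: If we repeated this sampling process many times and computed a 90% CI each time, about 90% of those intervals would contain the true population parameter.

For this specific interval (0.467, 0.489):
- Midpoint (point estimate): 0.478
- Margin of error: 0.011

The correct interpretation is the one stating confidence that the true parameter lies in the interval — option B.

B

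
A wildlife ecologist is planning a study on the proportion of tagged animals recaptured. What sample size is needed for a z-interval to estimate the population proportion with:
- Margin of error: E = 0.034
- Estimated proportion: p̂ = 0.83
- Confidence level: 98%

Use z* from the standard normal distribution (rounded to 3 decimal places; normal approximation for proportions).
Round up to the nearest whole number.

Using z* for proportion z-interval (normal approximation).

For 98% confidence, z* = 2.326 (from standard normal table)

Sample size formula for proportion z-interval: n = z*²p̂(1-p̂)/E²

n = 2.326² × 0.83 × 0.17 / 0.034²
  = 5.410276 × 0.1411 / 0.001156
  = 660.3719

Round up to the nearest whole number: n = 661

661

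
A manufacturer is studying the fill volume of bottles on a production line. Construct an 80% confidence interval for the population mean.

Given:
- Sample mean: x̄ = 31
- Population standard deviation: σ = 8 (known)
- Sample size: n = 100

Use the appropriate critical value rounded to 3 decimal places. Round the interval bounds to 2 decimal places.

The population standard deviation σ is known, so use a z-interval (standard normal critical value).

For 80% confidence, z* = 1.282 (from standard normal table)

Standard error: SE = σ/√n = 8/√100 = 0.800000

Margin of error: E = z* × SE = 1.282 × 0.800000 = 1.0256

Z-interval: x̄ ± E = 31 ± 1.0256 = (29.9744, 32.0256)

Rounded to 2 decimal places:

(29.97, 32.03)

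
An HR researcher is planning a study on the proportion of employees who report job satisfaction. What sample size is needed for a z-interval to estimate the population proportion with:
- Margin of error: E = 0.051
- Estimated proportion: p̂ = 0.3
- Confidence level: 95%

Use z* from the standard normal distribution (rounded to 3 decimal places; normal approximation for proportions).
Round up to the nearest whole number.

Using z* for proportion z-interval (normal approximation).

For 95% confidence, z* = 1.96 (from standard normal table)

Sample size formula for proportion z-interval: n = z*²p̂(1-p̂)/E²

n = 1.96² × 0.3 × 0.7 / 0.051²
  = 3.8416 × 0.21 / 0.002601
  = 310.1638

Round up to the nearest whole number: n = 311

311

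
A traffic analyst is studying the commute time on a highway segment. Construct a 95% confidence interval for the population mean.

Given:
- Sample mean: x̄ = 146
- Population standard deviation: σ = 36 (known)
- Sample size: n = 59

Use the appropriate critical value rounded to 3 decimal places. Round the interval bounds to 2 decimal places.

The population standard deviation σ is known, so use a z-interval (standard normal critical value).

For 95% confidence, z* = 1.96 (from standard normal table)

Standard error: SE = σ/√n = 36/√59 = 4.686801

Margin of error: E = z* × SE = 1.96 × 4.686801 = 9.1861

Z-interval: x̄ ± E = 146 ± 9.1861 = (136.8139, 155.1861)

Rounded to 2 decimal places:

(136.81, 155.19)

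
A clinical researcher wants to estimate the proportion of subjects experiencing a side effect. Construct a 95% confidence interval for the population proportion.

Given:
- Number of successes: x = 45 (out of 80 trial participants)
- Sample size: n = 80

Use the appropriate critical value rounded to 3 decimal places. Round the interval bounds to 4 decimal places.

Sample proportion: p̂ = 45/80 = 0.562500

Check conditions for normal approximation:
  np̂ = 45 ≥ 10 ✓
  n(1-p̂) = 35 ≥ 10 ✓

The sample is large enough, so use a z-interval (normal approximation) for the proportion.

For 95% confidence, z* = 1.96 (from standard normal table)

Standard error: SE = √(p̂(1-p̂)/n) = √(0.562500×0.437500/80) = 0.05546325

Margin of error: E = z* × SE = 1.96 × 0.05546325 = 0.108708

Z-interval: p̂ ± E = 0.562500 ± 0.108708 = (0.453792, 0.671208)

Rounded to 4 decimal places:

(0.4538, 0.6712)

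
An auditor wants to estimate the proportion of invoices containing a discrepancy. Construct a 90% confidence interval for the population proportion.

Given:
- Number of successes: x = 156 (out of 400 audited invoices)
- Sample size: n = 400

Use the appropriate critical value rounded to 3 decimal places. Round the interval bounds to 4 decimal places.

Sample proportion: p̂ = 156/400 = 0.390000

Check conditions for normal approximation:
  np̂ = 156 ≥ 10 ✓
  n(1-p̂) = 244 ≥ 10 ✓

The sample is large enough, so use a z-interval (normal approximation) for the proportion.

For 90% confidence, z* = 1.645 (from standard normal table)

Standard error: SE = √(p̂(1-p̂)/n) = √(0.390000×0.610000/400) = 0.02438750

Margin of error: E = z* × SE = 1.645 × 0.02438750 = 0.040117

Z-interval: p̂ ± E = 0.390000 ± 0.040117 = (0.349883, 0.430117)

Rounded to 4 decimal places:

(0.3499, 0.4301)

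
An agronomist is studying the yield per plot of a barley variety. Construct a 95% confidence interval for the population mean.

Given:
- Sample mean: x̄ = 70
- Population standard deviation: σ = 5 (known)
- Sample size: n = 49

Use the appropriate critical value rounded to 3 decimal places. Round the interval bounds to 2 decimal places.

The population standard deviation σ is known, so use a z-interval (standard normal critical value).

For 95% confidence, z* = 1.96 (from standard normal table)

Standard error: SE = σ/√n = 5/√49 = 0.714286

Margin of error: E = z* × SE = 1.96 × 0.714286 = 1.4000

Z-interval: x̄ ± E = 70 ± 1.4000 = (68.6000, 71.4000)

Rounded to 2 decimal places:

(68.60, 71.40)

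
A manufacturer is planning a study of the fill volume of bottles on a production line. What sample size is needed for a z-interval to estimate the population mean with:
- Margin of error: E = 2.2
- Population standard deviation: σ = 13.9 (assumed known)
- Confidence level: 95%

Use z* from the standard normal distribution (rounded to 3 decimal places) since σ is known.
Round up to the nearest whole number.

Using z* since population σ is known (z-interval formula).

For 95% confidence, z* = 1.96 (from standard normal table)

Sample size formula for z-interval: n = (z*σ/E)²

n = (1.96 × 13.9 / 2.2)²
  = (12.383636)²
  = 153.3544

Round up to the nearest whole number: n = 154

154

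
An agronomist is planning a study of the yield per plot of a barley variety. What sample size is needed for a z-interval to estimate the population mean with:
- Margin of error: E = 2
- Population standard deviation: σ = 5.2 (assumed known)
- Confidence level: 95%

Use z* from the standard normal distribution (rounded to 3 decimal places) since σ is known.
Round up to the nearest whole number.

Using z* since population σ is known (z-interval formula).

For 95% confidence, z* = 1.96 (from standard normal table)

Sample size formula for z-interval: n = (z*σ/E)²

n = (1.96 × 5.2 / 2)²
  = (5.096000)²
  = 25.9692

Round up to the nearest whole number: n = 26

26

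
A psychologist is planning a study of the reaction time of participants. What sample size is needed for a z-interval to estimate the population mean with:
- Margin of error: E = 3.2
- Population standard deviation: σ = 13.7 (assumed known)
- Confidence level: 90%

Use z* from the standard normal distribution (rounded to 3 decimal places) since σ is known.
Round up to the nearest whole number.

Using z* since population σ is known (z-interval formula).

For 90% confidence, z* = 1.645 (from standard normal table)

Sample size formula for z-interval: n = (z*σ/E)²

n = (1.645 × 13.7 / 3.2)²
  = (7.042656)²
  = 49.5990

Round up to the nearest whole number: n = 50

50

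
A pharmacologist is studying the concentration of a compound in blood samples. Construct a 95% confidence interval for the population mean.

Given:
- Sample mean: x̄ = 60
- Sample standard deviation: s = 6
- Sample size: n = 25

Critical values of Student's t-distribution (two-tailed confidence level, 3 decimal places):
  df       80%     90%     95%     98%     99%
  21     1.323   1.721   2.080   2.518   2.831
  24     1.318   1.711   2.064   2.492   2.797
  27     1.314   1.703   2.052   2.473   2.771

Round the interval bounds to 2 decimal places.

The population standard deviation σ is unknown (only the sample standard deviation s is given), so use a t-interval with df = n - 1 = 25 - 1 = 24.

For 95% confidence with df = 24, t* = 2.064 (from t-table)

Standard error: SE = s/√n = 6/√25 = 1.200000

Margin of error: E = t* × SE = 2.064 × 1.200000 = 2.4768

T-interval: x̄ ± E = 60 ± 2.4768 = (57.5232, 62.4768)

Rounded to 2 decimal places:

(57.52, 62.48)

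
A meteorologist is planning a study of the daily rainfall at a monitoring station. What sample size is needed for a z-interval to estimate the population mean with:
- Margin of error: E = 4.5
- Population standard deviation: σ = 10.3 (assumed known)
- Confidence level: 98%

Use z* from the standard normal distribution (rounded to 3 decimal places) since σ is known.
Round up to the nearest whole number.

Using z* since population σ is known (z-interval formula).

For 98% confidence, z* = 2.326 (from standard normal table)

Sample size formula for z-interval: n = (z*σ/E)²

n = (2.326 × 10.3 / 4.5)²
  = (5.323956)²
  = 28.3445

Round up to the nearest whole number: n = 29

29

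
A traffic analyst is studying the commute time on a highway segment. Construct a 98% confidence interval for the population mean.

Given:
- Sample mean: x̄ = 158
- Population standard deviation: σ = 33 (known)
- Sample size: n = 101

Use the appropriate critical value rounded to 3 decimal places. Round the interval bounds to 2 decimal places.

The population standard deviation σ is known, so use a z-interval (standard normal critical value).

For 98% confidence, z* = 2.326 (from standard normal table)

Standard error: SE = σ/√n = 33/√101 = 3.283623

Margin of error: E = z* × SE = 2.326 × 3.283623 = 7.6377

Z-interval: x̄ ± E = 158 ± 7.6377 = (150.3623, 165.6377)

Rounded to 2 decimal places:

(150.36, 165.64)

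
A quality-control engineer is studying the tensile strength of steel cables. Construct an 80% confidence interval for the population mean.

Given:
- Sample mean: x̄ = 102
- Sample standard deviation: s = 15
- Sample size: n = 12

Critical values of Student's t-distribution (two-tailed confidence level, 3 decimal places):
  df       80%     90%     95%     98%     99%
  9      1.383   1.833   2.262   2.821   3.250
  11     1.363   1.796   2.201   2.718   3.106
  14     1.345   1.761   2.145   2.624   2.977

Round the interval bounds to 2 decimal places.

The population standard deviation σ is unknown (only the sample standard deviation s is given), so use a t-interval with df = n - 1 = 12 - 1 = 11.

For 80% confidence with df = 11, t* = 1.363 (from t-table)

Standard error: SE = s/√n = 15/√12 = 4.330127

Margin of error: E = t* × SE = 1.363 × 4.330127 = 5.9020

T-interval: x̄ ± E = 102 ± 5.9020 = (96.0980, 107.9020)

Rounded to 2 decimal places:

(96.10, 107.90)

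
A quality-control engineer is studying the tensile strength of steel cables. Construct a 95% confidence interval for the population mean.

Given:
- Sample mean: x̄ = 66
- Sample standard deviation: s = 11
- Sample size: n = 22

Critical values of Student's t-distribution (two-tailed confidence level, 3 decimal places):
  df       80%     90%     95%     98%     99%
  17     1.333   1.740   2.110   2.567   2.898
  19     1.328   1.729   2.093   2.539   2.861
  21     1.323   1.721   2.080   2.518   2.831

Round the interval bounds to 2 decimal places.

The population standard deviation σ is unknown (only the sample standard deviation s is given), so use a t-interval with df = n - 1 = 22 - 1 = 21.

For 95% confidence with df = 21, t* = 2.080 (from t-table)

Standard error: SE = s/√n = 11/√22 = 2.345208

Margin of error: E = t* × SE = 2.080 × 2.345208 = 4.8780

T-interval: x̄ ± E = 66 ± 4.8780 = (61.1220, 70.8780)

Rounded to 2 decimal places:

(61.12, 70.88)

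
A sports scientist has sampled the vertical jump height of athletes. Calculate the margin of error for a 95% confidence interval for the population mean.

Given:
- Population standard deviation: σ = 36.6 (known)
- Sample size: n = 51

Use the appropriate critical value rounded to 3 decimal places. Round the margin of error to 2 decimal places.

The population standard deviation σ is known, so use the z-interval margin of error formula.

For 95% confidence, z* = 1.96 (from standard normal table)

Margin of error formula for z-interval: E = z* × σ/√n

E = 1.96 × 36.6/√51
  = 1.96 × 5.125025
  = 10.0450

Rounded to 2 decimal places:

10.05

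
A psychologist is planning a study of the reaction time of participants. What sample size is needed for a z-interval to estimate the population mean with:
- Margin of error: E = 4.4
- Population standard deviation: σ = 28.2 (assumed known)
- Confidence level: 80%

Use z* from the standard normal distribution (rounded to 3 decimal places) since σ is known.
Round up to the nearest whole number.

Using z* since population σ is known (z-interval formula).

For 80% confidence, z* = 1.282 (from standard normal table)

Sample size formula for z-interval: n = (z*σ/E)²

n = (1.282 × 28.2 / 4.4)²
  = (8.216455)²
  = 67.5101

Round up to the nearest whole number: n = 68

68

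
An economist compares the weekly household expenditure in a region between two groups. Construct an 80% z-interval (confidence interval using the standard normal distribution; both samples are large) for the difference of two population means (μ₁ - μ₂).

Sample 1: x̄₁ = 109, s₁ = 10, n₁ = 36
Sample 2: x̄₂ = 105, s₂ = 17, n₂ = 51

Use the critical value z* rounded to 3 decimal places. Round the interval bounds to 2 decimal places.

Both samples are large (n₁ = 36 ≥ 30, n₂ = 51 ≥ 30), so a z-interval for the difference of means applies.

Point estimate: x̄₁ - x̄₂ = 109 - 105 = 4

Standard error: SE = √(s₁²/n₁ + s₂²/n₂)
= √(10²/36 + 17²/51)
= √(2.777778 + 5.666667)
= 2.905933

For 80% confidence, z* = 1.282 (from standard normal table)
Margin of error: E = z* × SE = 1.282 × 2.905933 = 3.7254

Z-interval: (x̄₁ - x̄₂) ± E = 4 ± 3.7254 = (0.2746, 7.7254)

Rounded to 2 decimal places:

(0.27, 7.73)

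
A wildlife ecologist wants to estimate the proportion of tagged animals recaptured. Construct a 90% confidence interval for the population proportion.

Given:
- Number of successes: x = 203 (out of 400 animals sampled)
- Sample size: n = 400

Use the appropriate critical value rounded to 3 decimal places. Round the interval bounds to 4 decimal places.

Sample proportion: p̂ = 203/400 = 0.507500

Check conditions for normal approximation:
  np̂ = 203 ≥ 10 ✓
  n(1-p̂) = 197 ≥ 10 ✓

The sample is large enough, so use a z-interval (normal approximation) for the proportion.

For 90% confidence, z* = 1.645 (from standard normal table)

Standard error: SE = √(p̂(1-p̂)/n) = √(0.507500×0.492500/400) = 0.02499719

Margin of error: E = z* × SE = 1.645 × 0.02499719 = 0.041120

Z-interval: p̂ ± E = 0.507500 ± 0.041120 = (0.466380, 0.548620)

Rounded to 4 decimal places:

(0.4664, 0.5486)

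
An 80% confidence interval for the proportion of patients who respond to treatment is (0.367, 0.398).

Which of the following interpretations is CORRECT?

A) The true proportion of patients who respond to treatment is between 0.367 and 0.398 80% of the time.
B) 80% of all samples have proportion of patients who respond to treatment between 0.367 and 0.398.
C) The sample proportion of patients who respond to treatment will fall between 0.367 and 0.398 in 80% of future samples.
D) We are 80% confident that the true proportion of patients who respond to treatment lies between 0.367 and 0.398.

A confidence interval represents our confidence in the procedure, not a probability statement about the parameter.

Key concept: If we repeated this sampling process many times and computed an 80% CI each time, about 80% of those intervals would contain the true population parameter.

For this specific interval (0.367, 0.398):
- Midpoint (point estimate): 0.3825
- Margin of error: 0.0155

The correct interpretation is the one stating confidence that the true parameter lies in the interval — option D.

D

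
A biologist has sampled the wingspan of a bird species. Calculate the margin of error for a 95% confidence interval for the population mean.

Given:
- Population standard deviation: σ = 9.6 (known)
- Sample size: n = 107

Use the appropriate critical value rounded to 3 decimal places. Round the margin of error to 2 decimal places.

The population standard deviation σ is known, so use the z-interval margin of error formula.

For 95% confidence, z* = 1.96 (from standard normal table)

Margin of error formula for z-interval: E = z* × σ/√n

E = 1.96 × 9.6/√107
  = 1.96 × 0.928067
  = 1.8190

Rounded to 2 decimal places:

1.82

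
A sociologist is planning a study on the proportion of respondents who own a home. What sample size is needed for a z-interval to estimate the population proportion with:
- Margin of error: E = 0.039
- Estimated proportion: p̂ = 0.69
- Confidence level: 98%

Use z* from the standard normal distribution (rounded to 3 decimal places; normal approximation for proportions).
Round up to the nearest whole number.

Using z* for proportion z-interval (normal approximation).

For 98% confidence, z* = 2.326 (from standard normal table)

Sample size formula for proportion z-interval: n = z*²p̂(1-p̂)/E²

n = 2.326² × 0.69 × 0.31 / 0.039²
  = 5.410276 × 0.2139 / 0.001521
  = 760.8534

Round up to the nearest whole number: n = 761

761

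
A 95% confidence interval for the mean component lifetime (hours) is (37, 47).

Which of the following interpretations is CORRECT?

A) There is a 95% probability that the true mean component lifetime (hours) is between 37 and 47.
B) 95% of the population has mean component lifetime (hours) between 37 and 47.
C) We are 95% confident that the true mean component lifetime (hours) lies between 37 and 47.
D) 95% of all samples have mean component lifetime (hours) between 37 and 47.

A confidence interval represents our confidence in the procedure, not a probability statement about the parameter.

Key concept: If we repeated this sampling process many times and computed a 95% CI each time, about 95% of those intervals would contain the true population parameter.

For this specific interval (37, 47):
- Midpoint (point estimate): 42
- Margin of error: 5

The correct interpretation is the one stating confidence that the true parameter lies in the interval — option C.

C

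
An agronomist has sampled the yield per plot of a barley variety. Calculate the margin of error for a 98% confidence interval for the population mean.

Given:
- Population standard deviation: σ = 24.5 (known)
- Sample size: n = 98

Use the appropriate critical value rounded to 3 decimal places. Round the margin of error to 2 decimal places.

The population standard deviation σ is known, so use the z-interval margin of error formula.

For 98% confidence, z* = 2.326 (from standard normal table)

Margin of error formula for z-interval: E = z* × σ/√n

E = 2.326 × 24.5/√98
  = 2.326 × 2.474874
  = 5.7566

Rounded to 2 decimal places:

5.76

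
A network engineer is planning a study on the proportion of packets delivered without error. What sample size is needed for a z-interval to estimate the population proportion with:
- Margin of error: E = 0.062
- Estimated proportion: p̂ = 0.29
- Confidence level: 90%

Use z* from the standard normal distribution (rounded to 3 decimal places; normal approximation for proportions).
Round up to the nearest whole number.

Using z* for proportion z-interval (normal approximation).

For 90% confidence, z* = 1.645 (from standard normal table)

Sample size formula for proportion z-interval: n = z*²p̂(1-p̂)/E²

n = 1.645² × 0.29 × 0.71 / 0.062²
  = 2.706025 × 0.2059 / 0.003844
  = 144.9455

Round up to the nearest whole number: n = 145

145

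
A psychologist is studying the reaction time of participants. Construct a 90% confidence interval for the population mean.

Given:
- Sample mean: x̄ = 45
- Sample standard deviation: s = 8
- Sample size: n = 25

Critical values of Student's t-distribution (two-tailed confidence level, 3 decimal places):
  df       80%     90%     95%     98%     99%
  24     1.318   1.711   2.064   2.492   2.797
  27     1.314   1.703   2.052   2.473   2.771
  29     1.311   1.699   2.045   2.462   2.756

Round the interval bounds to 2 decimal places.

The population standard deviation σ is unknown (only the sample standard deviation s is given), so use a t-interval with df = n - 1 = 25 - 1 = 24.

For 90% confidence with df = 24, t* = 1.711 (from t-table)

Standard error: SE = s/√n = 8/√25 = 1.600000

Margin of error: E = t* × SE = 1.711 × 1.600000 = 2.7376

T-interval: x̄ ± E = 45 ± 2.7376 = (42.2624, 47.7376)

Rounded to 2 decimal places:

(42.26, 47.74)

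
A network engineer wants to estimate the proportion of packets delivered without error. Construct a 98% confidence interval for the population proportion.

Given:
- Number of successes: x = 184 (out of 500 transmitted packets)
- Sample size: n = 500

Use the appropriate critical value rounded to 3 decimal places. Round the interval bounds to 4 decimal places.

Sample proportion: p̂ = 184/500 = 0.368000

Check conditions for normal approximation:
  np̂ = 184 ≥ 10 ✓
  n(1-p̂) = 316 ≥ 10 ✓

The sample is large enough, so use a z-interval (normal approximation) for the proportion.

For 98% confidence, z* = 2.326 (from standard normal table)

Standard error: SE = √(p̂(1-p̂)/n) = √(0.368000×0.632000/500) = 0.02156738

Margin of error: E = z* × SE = 2.326 × 0.02156738 = 0.050166

Z-interval: p̂ ± E = 0.368000 ± 0.050166 = (0.317834, 0.418166)

Rounded to 4 decimal places:

(0.3178, 0.4182)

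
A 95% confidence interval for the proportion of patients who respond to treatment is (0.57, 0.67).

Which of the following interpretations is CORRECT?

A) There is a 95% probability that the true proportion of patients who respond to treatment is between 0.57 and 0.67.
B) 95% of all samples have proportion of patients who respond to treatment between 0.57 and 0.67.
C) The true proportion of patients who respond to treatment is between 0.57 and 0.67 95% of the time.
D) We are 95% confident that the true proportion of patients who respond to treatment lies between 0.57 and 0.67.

A confidence interval represents our confidence in the procedure, not a probability statement about the parameter.

Key concept: If we repeated this sampling process many times and computed a 95% CI each time, about 95% of those intervals would contain the true population parameter.

For this specific interval (0.57, 0.67):
- Midpoint (point estimate): 0.62
- Margin of error: 0.05

The correct interpretation is the one stating confidence that the true parameter lies in the interval — option D.

D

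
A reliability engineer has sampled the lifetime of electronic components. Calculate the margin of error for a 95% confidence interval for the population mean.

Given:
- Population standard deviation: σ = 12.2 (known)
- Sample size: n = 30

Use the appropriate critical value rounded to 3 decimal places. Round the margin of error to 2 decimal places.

The population standard deviation σ is known, so use the z-interval margin of error formula.

For 95% confidence, z* = 1.96 (from standard normal table)

Margin of error formula for z-interval: E = z* × σ/√n

E = 1.96 × 12.2/√30
  = 1.96 × 2.227405
  = 4.3657

Rounded to 2 decimal places:

4.37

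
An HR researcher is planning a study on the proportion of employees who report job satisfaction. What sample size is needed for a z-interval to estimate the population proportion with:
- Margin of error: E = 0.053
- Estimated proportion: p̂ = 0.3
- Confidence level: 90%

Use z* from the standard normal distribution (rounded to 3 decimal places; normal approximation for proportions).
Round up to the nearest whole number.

Using z* for proportion z-interval (normal approximation).

For 90% confidence, z* = 1.645 (from standard normal table)

Sample size formula for proportion z-interval: n = z*²p̂(1-p̂)/E²

n = 1.645² × 0.3 × 0.7 / 0.053²
  = 2.706025 × 0.21 / 0.002809
  = 202.3016

Round up to the nearest whole number: n = 203

203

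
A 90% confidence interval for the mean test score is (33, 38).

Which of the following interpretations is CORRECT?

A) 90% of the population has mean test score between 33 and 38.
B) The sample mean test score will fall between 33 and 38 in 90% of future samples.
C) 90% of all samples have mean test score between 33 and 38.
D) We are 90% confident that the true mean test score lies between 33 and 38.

A confidence interval represents our confidence in the procedure, not a probability statement about the parameter.

Key concept: If we repeated this sampling process many times and computed a 90% CI each time, about 90% of those intervals would contain the true population parameter.

For this specific interval (33, 38):
- Midpoint (point estimate): 35.5
- Margin of error: 2.5

The correct interpretation is the one stating confidence that the true parameter lies in the interval — option D.

D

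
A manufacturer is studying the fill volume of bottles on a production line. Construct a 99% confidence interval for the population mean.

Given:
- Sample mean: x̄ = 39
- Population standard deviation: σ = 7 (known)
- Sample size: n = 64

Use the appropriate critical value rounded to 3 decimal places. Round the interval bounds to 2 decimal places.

The population standard deviation σ is known, so use a z-interval (standard normal critical value).

For 99% confidence, z* = 2.576 (from standard normal table)

Standard error: SE = σ/√n = 7/√64 = 0.875000

Margin of error: E = z* × SE = 2.576 × 0.875000 = 2.2540

Z-interval: x̄ ± E = 39 ± 2.2540 = (36.7460, 41.2540)

Rounded to 2 decimal places:

(36.75, 41.25)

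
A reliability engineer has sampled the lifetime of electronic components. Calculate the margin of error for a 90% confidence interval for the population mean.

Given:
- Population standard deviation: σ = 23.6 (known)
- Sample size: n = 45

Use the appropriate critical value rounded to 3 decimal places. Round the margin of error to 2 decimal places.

The population standard deviation σ is known, so use the z-interval margin of error formula.

For 90% confidence, z* = 1.645 (from standard normal table)

Margin of error formula for z-interval: E = z* × σ/√n

E = 1.645 × 23.6/√45
  = 1.645 × 3.518080
  = 5.7872

Rounded to 2 decimal places:

5.79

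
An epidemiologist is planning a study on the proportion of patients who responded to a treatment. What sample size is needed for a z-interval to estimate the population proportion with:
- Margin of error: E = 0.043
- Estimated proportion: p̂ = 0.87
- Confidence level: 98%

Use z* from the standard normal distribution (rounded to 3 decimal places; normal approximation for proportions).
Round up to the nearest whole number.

Using z* for proportion z-interval (normal approximation).

For 98% confidence, z* = 2.326 (from standard normal table)

Sample size formula for proportion z-interval: n = z*²p̂(1-p̂)/E²

n = 2.326² × 0.87 × 0.13 / 0.043²
  = 5.410276 × 0.1131 / 0.001849
  = 330.9368

Round up to the nearest whole number: n = 331

331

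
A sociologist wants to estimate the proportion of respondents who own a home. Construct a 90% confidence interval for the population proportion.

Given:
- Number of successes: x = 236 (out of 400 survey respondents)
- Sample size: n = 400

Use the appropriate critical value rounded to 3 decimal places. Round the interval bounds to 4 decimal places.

Sample proportion: p̂ = 236/400 = 0.590000

Check conditions for normal approximation:
  np̂ = 236 ≥ 10 ✓
  n(1-p̂) = 164 ≥ 10 ✓

The sample is large enough, so use a z-interval (normal approximation) for the proportion.

For 90% confidence, z* = 1.645 (from standard normal table)

Standard error: SE = √(p̂(1-p̂)/n) = √(0.590000×0.410000/400) = 0.02459167

Margin of error: E = z* × SE = 1.645 × 0.02459167 = 0.040453

Z-interval: p̂ ± E = 0.590000 ± 0.040453 = (0.549547, 0.630453)

Rounded to 4 decimal places:

(0.5495, 0.6305)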